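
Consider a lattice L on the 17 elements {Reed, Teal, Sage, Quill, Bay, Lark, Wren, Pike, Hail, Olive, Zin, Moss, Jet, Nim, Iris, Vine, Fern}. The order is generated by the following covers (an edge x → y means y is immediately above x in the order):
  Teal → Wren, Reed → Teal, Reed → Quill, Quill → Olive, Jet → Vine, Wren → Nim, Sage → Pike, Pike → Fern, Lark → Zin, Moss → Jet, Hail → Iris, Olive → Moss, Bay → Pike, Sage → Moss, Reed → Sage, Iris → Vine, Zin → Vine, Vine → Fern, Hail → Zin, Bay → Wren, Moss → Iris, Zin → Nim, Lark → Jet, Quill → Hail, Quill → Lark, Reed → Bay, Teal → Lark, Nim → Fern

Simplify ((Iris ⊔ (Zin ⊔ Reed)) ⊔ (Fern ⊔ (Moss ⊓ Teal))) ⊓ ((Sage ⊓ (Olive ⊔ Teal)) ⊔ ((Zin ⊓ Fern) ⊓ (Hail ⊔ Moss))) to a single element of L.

Zin ∨ Reed = Zin
Iris ∨ Zin = Vine
Moss ∧ Teal = Reed
Fern ∨ Reed = Fern
Vine ∨ Fern = Fern
Olive ∨ Teal = Jet
Sage ∧ Jet = Sage
Zin ∧ Fern = Zin
Hail ∨ Moss = Iris
Zin ∧ Iris = Hail
Sage ∨ Hail = Iris
Fern ∧ Iris = Iris

Iris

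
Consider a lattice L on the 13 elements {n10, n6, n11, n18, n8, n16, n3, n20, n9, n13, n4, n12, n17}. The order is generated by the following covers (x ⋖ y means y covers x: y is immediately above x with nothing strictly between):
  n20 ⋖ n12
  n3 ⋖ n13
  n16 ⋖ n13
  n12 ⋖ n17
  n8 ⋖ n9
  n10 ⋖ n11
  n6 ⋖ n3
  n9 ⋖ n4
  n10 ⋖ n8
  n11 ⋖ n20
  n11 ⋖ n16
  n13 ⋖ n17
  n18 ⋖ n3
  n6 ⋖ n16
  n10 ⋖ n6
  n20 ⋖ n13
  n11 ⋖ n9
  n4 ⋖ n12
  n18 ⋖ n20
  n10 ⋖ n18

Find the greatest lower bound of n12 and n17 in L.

n12

Common lower bounds of {n12, n17}: n10, n11, n12, n18, n20, n4, n8, n9.
The greatest among these is n12.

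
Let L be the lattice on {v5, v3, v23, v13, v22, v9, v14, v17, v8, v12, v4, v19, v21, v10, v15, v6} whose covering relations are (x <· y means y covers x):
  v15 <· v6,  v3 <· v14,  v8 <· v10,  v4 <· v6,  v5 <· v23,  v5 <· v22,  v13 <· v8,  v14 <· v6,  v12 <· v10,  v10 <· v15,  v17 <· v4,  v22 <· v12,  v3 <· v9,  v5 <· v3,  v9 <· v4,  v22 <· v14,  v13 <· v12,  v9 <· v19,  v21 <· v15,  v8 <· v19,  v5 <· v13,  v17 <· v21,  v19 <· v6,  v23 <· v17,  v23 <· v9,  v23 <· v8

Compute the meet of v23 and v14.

Common lower bounds of {v23, v14}: v5.
The greatest among these is v5.

v5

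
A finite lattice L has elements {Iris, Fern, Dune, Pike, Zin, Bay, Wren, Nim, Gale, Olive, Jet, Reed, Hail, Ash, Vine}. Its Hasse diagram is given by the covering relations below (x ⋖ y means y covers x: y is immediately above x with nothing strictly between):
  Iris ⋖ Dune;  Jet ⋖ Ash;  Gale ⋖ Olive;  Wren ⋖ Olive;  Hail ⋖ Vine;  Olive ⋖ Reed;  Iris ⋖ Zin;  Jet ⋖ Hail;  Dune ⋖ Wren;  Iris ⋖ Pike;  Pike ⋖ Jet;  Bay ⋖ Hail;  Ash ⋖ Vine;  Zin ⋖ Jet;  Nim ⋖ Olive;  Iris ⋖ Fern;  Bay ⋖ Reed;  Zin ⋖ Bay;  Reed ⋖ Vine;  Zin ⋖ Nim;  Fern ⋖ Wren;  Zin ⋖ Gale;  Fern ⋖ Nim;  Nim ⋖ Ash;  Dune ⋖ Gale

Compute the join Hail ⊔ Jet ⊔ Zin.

Common upper bounds of {Hail, Jet, Zin}: Hail, Vine.
The least among these is Hail.

Hail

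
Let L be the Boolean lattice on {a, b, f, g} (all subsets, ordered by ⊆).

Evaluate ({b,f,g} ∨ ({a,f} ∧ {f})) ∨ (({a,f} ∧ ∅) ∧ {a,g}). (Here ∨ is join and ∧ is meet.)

{b,f,g}

{a,f} ∧ {f} = {f}
{b,f,g} ∨ {f} = {b,f,g}
{a,f} ∧ ∅ = ∅
∅ ∧ {a,g} = ∅
{b,f,g} ∨ ∅ = {b,f,g}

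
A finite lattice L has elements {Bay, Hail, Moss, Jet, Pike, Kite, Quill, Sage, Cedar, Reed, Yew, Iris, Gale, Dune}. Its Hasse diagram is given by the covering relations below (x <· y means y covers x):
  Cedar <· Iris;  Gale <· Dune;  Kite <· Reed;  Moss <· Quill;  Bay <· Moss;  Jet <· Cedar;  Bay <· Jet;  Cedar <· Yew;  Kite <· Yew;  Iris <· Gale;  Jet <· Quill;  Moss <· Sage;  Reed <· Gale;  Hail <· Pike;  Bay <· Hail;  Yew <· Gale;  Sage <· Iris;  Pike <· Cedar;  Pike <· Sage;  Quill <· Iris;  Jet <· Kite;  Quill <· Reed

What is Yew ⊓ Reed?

Common lower bounds of {Yew, Reed}: Bay, Jet, Kite.
The greatest among these is Kite.

Kite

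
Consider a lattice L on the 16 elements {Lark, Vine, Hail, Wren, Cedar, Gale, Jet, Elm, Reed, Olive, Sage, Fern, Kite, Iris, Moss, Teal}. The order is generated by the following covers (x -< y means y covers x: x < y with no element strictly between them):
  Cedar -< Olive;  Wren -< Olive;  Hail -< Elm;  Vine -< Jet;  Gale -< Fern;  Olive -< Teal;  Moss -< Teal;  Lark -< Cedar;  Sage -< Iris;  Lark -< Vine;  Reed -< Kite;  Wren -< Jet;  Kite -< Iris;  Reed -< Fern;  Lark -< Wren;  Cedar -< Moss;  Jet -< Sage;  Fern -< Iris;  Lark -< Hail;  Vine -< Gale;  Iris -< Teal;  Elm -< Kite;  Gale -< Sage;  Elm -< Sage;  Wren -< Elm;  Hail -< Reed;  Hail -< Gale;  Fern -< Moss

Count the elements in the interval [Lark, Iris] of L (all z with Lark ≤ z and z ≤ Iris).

12

The interval [Lark, Iris] = {Elm, Fern, Gale, Hail, Iris, Jet, Kite, Lark, Reed, Sage, Vine, Wren}, which has 12 elements.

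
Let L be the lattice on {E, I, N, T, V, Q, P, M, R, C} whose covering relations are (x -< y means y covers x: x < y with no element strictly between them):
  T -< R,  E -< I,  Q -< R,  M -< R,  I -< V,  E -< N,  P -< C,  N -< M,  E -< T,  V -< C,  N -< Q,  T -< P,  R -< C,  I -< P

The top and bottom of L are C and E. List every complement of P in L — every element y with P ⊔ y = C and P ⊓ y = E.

Need y with P ∨ y = C and P ∧ y = E.
Checking each element gives: M, N, Q.

M, N, Q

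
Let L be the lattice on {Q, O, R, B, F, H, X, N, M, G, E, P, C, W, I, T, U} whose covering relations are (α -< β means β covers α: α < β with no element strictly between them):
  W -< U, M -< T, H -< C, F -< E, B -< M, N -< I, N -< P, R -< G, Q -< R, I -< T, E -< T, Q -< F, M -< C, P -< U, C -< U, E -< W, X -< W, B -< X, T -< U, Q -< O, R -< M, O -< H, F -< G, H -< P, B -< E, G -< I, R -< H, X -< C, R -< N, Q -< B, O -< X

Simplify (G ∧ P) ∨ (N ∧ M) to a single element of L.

G ∧ P = R
N ∧ M = R
R ∨ R = R

R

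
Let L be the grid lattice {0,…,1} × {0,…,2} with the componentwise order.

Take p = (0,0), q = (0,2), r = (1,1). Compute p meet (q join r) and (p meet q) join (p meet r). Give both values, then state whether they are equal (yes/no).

(0,0); (0,0); yes

q join r = (1,2), so p meet (q join r) = (0,0) meet (1,2) = (0,0).
p meet q = (0,0) and p meet r = (0,0), so (p meet q) join (p meet r) = (0,0) join (0,0) = (0,0).
Equal: yes.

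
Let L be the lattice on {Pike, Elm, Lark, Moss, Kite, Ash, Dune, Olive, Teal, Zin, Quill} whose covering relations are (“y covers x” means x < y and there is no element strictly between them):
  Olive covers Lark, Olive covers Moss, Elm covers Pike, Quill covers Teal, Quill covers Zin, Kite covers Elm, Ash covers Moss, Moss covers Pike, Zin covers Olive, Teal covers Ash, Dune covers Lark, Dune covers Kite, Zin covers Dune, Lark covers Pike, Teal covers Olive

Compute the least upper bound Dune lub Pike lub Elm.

Dune

Common upper bounds of {Dune, Pike, Elm}: Dune, Quill, Zin.
The least among these is Dune.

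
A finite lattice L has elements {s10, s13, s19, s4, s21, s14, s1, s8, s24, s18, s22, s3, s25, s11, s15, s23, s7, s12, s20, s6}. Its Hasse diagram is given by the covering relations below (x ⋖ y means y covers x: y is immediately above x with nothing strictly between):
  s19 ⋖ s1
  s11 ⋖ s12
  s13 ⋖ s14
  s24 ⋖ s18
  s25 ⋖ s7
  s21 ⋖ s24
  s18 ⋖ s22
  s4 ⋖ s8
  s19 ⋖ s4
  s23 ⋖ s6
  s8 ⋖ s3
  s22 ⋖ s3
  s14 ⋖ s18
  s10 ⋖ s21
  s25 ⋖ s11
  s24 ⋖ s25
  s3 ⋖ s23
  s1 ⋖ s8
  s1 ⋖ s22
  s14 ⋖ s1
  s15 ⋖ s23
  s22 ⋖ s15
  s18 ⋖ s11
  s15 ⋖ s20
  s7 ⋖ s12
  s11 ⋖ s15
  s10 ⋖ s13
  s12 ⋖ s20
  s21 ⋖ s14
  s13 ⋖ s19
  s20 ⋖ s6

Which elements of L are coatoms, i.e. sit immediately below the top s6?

s20, s23

The coatoms are exactly the elements covered by s6: s20, s23.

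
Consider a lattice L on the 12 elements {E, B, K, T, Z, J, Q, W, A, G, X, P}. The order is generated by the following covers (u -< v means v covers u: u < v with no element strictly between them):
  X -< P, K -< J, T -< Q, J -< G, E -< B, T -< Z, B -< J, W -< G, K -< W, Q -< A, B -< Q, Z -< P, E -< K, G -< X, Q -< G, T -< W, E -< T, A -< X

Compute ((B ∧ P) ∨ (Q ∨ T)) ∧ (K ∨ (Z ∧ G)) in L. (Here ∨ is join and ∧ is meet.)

T

B ∧ P = B
Q ∨ T = Q
B ∨ Q = Q
Z ∧ G = T
K ∨ T = W
Q ∧ W = T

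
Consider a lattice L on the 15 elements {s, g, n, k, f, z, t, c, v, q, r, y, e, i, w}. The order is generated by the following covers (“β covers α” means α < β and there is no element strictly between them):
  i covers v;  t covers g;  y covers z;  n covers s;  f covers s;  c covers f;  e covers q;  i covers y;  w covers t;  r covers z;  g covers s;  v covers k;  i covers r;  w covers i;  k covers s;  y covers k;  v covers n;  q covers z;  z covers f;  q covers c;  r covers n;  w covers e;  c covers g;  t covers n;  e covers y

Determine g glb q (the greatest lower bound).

g

Common lower bounds of {g, q}: g, s.
The greatest among these is g.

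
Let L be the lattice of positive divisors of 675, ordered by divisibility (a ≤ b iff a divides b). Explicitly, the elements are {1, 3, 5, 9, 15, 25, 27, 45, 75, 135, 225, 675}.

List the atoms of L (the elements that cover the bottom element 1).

3, 5

The atoms are exactly the elements that cover 1: 3, 5.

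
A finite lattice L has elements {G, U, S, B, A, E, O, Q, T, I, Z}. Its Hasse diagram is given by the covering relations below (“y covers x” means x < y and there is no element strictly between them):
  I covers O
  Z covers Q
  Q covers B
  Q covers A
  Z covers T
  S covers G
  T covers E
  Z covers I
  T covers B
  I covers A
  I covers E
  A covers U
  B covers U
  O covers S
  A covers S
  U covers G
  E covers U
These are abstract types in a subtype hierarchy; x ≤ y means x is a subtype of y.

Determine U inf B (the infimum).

Common lower bounds of {U, B}: G, U.
The greatest among these is U.

U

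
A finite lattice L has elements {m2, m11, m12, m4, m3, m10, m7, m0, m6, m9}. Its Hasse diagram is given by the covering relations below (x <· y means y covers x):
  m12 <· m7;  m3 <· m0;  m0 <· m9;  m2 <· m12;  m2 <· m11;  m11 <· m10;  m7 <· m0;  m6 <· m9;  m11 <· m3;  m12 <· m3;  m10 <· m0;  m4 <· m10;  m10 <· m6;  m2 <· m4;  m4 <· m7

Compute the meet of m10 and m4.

Common lower bounds of {m10, m4}: m2, m4.
The greatest among these is m4.

m4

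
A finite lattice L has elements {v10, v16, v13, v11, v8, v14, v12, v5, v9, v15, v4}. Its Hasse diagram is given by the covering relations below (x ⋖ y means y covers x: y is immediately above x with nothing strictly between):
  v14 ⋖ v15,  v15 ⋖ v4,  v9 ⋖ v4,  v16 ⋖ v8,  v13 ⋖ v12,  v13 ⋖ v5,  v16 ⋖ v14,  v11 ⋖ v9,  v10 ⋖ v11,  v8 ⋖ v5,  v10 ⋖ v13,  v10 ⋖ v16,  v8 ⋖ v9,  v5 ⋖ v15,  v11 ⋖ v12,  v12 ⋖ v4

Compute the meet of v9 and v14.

v16

Common lower bounds of {v9, v14}: v10, v16.
The greatest among these is v16.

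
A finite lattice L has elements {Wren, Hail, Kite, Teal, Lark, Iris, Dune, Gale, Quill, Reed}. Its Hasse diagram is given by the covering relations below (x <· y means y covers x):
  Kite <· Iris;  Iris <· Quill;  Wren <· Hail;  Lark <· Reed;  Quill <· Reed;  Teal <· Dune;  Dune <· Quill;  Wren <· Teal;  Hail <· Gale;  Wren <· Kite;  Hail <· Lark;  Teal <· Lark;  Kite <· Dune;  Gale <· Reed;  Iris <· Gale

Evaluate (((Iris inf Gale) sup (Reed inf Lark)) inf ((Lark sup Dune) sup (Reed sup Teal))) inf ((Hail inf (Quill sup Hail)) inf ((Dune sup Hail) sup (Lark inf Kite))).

Iris ∧ Gale = Iris
Reed ∧ Lark = Lark
Iris ∨ Lark = Reed
Lark ∨ Dune = Reed
Reed ∨ Teal = Reed
Reed ∨ Reed = Reed
Reed ∧ Reed = Reed
Quill ∨ Hail = Reed
Hail ∧ Reed = Hail
Dune ∨ Hail = Reed
Lark ∧ Kite = Wren
Reed ∨ Wren = Reed
Hail ∧ Reed = Hail
Reed ∧ Hail = Hail

Hail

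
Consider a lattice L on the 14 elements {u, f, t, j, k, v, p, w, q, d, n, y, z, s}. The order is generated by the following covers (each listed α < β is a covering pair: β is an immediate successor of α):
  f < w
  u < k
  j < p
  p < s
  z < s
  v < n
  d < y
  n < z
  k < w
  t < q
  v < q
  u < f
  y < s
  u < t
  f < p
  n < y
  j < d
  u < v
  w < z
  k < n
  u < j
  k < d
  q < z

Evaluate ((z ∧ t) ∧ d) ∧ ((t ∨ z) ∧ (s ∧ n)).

u

z ∧ t = t
t ∧ d = u
t ∨ z = z
s ∧ n = n
z ∧ n = n
u ∧ n = u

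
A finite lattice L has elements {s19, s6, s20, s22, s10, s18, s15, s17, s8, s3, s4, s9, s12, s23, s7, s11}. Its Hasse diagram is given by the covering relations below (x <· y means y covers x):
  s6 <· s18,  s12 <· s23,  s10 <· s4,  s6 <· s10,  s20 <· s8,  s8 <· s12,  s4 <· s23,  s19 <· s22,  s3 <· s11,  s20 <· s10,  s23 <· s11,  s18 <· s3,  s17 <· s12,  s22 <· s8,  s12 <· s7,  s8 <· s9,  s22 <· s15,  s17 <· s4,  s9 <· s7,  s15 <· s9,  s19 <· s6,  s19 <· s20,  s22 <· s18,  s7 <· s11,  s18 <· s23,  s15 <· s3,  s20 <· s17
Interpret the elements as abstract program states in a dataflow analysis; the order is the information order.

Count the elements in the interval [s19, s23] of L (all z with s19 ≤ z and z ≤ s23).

The interval [s19, s23] = {s10, s12, s17, s18, s19, s20, s22, s23, s4, s6, s8}, which has 11 elements.

11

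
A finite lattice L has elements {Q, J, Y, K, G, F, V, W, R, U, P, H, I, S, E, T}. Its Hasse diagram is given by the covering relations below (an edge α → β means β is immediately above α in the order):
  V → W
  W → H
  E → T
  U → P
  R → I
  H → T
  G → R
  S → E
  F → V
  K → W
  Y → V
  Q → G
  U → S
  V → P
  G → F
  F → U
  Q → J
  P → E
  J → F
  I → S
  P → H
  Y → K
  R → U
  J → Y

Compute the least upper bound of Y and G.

Common upper bounds of {Y, G}: E, H, P, T, V, W.
The least among these is V.

V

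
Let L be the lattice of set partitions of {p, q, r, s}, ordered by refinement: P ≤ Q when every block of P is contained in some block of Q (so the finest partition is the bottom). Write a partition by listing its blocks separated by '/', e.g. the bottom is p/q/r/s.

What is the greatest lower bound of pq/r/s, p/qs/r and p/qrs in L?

p/q/r/s

The meet (common refinement) of pq/r/s, p/qs/r, p/qrs intersects blocks pairwise, giving p/q/r/s.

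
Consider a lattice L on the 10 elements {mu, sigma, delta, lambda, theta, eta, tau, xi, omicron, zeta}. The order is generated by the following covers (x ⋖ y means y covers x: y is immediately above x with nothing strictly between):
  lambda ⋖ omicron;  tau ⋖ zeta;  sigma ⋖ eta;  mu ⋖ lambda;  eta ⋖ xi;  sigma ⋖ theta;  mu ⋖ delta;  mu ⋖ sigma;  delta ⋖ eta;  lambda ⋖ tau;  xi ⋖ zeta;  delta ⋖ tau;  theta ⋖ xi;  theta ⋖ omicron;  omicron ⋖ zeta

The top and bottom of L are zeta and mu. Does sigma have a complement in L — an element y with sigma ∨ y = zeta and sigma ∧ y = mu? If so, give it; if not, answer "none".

Need y with sigma ∨ y = zeta and sigma ∧ y = mu.
Checking each element gives: tau.

tau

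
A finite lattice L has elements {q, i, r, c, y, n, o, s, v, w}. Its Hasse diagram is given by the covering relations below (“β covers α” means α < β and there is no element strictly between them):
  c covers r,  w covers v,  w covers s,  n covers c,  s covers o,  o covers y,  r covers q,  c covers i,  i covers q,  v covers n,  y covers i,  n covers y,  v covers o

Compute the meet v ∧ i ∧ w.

Common lower bounds of {v, i, w}: i, q.
The greatest among these is i.

i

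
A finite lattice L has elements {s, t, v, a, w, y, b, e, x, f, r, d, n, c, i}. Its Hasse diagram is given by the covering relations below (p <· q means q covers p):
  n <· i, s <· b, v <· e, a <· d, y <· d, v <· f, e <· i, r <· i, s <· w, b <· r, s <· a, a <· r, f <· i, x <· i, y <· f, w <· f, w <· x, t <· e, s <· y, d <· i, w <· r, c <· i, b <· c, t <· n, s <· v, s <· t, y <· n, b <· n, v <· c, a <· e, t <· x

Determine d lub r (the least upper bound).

i

Common upper bounds of {d, r}: i.
The least among these is i.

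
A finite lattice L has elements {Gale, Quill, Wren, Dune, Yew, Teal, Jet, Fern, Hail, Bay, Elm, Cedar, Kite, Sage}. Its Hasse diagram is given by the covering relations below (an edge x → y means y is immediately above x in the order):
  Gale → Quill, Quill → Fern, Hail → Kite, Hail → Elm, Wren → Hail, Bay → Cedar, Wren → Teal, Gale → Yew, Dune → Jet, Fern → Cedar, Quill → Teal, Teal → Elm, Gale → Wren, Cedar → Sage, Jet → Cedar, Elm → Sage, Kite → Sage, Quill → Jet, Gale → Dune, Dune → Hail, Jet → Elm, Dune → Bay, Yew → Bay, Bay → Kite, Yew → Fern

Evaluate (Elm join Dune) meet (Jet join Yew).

Elm ∨ Dune = Elm
Jet ∨ Yew = Cedar
Elm ∧ Cedar = Jet

Jet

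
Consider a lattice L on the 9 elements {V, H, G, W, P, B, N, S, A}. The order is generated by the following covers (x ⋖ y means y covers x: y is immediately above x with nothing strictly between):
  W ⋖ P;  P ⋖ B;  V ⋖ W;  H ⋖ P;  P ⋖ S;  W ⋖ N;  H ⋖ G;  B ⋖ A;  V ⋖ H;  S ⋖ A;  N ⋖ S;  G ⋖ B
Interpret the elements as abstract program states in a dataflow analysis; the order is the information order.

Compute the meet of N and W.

Common lower bounds of {N, W}: V, W.
The greatest among these is W.

W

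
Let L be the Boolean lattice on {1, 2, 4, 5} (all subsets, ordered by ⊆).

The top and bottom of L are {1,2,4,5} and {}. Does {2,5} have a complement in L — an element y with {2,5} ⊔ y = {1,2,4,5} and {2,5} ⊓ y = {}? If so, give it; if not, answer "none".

Need y with {2,5} ∨ y = {1,2,4,5} and {2,5} ∧ y = {}.
Checking each element gives: {1,4}.

{1,4}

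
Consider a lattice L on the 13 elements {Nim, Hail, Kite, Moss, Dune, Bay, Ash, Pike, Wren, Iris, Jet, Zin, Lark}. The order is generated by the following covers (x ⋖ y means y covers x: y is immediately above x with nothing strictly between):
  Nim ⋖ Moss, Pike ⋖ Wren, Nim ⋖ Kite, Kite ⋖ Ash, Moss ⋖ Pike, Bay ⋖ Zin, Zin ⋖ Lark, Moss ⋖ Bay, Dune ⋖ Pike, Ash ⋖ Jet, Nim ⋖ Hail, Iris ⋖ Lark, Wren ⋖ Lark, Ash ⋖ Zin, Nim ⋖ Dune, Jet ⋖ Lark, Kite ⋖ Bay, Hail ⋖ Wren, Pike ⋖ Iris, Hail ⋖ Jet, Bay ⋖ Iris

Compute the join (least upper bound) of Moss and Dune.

Pike

Common upper bounds of {Moss, Dune}: Iris, Lark, Pike, Wren.
The least among these is Pike.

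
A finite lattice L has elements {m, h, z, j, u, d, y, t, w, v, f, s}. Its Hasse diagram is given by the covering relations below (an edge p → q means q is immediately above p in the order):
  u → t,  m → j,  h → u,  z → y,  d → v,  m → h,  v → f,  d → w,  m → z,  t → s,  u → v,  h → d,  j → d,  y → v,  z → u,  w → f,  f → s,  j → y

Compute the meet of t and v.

Common lower bounds of {t, v}: h, m, u, z.
The greatest among these is u.

u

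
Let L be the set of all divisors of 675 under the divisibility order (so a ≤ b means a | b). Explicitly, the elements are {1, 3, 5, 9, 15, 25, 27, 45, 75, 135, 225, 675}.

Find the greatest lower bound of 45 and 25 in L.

Common lower bounds of {45, 25}: 1, 5.
The greatest among these is 5.

5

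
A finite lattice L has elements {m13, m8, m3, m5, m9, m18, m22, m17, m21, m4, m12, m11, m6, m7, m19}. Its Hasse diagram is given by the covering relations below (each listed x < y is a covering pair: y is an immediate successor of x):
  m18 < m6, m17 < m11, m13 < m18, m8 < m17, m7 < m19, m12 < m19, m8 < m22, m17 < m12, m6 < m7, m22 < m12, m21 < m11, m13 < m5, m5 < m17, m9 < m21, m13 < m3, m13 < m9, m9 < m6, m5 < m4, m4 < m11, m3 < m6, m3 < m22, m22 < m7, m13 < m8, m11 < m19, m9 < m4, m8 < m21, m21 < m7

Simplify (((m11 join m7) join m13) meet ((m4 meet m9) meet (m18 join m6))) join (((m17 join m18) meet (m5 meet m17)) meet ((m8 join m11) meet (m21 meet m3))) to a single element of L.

m11 ∨ m7 = m19
m19 ∨ m13 = m19
m4 ∧ m9 = m9
m18 ∨ m6 = m6
m9 ∧ m6 = m9
m19 ∧ m9 = m9
m17 ∨ m18 = m19
m5 ∧ m17 = m5
m19 ∧ m5 = m5
m8 ∨ m11 = m11
m21 ∧ m3 = m13
m11 ∧ m13 = m13
m5 ∧ m13 = m13
m9 ∨ m13 = m9

m9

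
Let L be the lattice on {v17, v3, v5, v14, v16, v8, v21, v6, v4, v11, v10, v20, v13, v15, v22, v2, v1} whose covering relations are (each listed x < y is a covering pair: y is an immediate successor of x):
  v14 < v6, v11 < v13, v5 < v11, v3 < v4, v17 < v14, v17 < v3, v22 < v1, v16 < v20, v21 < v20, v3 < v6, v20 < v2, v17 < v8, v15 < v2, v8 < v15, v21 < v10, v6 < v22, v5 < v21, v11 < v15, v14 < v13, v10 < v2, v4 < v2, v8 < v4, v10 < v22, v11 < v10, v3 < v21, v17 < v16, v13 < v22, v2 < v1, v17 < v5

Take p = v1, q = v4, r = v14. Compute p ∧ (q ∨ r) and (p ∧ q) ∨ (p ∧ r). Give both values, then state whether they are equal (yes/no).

q ∨ r = v1, so p ∧ (q ∨ r) = v1 ∧ v1 = v1.
p ∧ q = v4 and p ∧ r = v14, so (p ∧ q) ∨ (p ∧ r) = v4 ∨ v14 = v1.
Equal: yes.

v1; v1; yes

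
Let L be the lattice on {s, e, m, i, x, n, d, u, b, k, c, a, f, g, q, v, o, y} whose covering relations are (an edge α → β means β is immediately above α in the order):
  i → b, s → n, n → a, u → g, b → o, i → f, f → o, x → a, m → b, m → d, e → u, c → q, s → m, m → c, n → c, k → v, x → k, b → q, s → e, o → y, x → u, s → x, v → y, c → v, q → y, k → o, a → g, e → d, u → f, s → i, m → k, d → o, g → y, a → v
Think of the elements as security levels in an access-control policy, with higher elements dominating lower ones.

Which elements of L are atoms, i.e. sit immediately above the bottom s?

e, i, m, n, x

The atoms are exactly the elements that cover s: e, i, m, n, x.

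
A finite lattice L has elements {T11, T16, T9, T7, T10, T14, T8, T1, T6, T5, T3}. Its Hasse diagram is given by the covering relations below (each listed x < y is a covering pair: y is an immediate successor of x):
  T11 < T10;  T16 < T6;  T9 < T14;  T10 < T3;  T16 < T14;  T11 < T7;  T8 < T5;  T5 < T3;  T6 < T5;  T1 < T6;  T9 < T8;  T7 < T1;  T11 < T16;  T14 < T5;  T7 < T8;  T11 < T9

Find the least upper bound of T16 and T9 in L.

Common upper bounds of {T16, T9}: T14, T3, T5.
The least among these is T14.

T14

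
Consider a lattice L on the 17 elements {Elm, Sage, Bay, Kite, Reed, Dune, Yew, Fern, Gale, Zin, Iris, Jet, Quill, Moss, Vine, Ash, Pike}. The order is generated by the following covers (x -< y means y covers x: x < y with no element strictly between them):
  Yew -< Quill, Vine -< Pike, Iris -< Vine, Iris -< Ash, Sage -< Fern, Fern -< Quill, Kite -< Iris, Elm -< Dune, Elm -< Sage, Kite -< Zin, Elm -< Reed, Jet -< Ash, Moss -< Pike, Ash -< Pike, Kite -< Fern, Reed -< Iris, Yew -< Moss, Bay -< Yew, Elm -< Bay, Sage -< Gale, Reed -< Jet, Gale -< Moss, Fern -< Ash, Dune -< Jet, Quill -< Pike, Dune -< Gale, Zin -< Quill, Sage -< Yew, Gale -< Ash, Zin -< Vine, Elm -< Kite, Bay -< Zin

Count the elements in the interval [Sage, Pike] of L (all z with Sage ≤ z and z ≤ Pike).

The interval [Sage, Pike] = {Ash, Fern, Gale, Moss, Pike, Quill, Sage, Yew}, which has 8 elements.

8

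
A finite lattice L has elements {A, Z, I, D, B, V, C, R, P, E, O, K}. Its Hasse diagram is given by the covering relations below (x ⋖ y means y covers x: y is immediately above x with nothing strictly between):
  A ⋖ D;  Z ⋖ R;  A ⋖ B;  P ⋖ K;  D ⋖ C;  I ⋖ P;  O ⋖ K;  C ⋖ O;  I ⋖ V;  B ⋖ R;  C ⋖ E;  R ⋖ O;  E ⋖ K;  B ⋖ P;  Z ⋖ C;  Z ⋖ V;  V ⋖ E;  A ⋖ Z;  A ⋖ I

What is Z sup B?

Common upper bounds of {Z, B}: K, O, R.
The least among these is R.

R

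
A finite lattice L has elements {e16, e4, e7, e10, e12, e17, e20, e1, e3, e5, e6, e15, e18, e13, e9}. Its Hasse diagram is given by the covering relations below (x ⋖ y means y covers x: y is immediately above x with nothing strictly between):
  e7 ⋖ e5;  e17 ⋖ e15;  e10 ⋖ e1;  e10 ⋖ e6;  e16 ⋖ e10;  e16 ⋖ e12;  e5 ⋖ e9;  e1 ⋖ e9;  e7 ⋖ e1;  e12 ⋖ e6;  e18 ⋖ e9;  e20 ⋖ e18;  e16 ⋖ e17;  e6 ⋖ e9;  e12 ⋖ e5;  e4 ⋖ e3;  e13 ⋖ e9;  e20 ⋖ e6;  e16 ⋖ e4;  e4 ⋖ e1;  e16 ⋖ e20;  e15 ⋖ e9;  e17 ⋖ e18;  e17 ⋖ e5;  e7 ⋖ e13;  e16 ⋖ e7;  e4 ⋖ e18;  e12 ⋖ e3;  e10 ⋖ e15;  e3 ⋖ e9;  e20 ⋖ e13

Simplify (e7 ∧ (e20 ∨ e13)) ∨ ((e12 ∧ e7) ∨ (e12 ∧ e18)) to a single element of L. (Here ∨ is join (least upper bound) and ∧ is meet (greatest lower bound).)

e20 ∨ e13 = e13
e7 ∧ e13 = e7
e12 ∧ e7 = e16
e12 ∧ e18 = e16
e16 ∨ e16 = e16
e7 ∨ e16 = e7

e7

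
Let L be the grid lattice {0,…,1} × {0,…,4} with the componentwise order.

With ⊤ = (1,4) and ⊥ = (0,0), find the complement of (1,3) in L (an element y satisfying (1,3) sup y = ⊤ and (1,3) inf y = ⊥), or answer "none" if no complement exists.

none

For every candidate y, either (1,3) ∨ y ≠ (1,4) or (1,3) ∧ y ≠ (0,0); no complement exists.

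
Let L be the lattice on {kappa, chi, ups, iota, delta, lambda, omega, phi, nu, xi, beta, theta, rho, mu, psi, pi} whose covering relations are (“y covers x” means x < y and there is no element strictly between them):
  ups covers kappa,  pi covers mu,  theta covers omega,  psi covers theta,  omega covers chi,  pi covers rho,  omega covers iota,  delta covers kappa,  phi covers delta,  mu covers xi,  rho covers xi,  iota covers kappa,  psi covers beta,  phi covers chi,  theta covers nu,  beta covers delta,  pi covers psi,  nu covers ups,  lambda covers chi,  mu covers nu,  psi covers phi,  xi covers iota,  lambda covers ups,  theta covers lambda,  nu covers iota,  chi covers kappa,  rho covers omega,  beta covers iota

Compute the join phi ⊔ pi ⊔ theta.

pi

Common upper bounds of {phi, pi, theta}: pi.
The least among these is pi.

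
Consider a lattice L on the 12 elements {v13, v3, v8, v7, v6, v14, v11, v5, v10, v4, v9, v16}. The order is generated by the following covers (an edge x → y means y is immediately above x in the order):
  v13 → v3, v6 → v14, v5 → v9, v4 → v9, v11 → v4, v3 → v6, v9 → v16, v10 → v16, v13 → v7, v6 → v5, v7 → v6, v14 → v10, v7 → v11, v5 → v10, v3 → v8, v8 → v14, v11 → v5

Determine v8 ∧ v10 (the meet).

v8

Common lower bounds of {v8, v10}: v13, v3, v8.
The greatest among these is v8.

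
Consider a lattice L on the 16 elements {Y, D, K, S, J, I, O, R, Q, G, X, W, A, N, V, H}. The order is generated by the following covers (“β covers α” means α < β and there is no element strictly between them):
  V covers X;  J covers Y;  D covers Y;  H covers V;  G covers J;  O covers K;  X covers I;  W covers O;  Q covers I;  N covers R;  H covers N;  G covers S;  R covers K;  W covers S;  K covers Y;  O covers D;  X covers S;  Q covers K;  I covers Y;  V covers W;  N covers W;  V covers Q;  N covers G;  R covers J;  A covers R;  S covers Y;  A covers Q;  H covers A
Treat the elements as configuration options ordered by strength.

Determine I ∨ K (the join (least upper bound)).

Q

Common upper bounds of {I, K}: A, H, Q, V.
The least among these is Q.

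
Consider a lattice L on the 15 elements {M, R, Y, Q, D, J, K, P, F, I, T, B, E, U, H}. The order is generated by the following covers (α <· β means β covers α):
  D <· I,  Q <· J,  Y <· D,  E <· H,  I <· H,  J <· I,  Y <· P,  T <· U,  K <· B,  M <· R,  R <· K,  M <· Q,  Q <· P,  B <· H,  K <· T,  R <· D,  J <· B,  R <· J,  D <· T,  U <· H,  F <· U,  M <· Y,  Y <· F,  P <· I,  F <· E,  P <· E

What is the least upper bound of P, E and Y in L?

E

Common upper bounds of {P, E, Y}: E, H.
The least among these is E.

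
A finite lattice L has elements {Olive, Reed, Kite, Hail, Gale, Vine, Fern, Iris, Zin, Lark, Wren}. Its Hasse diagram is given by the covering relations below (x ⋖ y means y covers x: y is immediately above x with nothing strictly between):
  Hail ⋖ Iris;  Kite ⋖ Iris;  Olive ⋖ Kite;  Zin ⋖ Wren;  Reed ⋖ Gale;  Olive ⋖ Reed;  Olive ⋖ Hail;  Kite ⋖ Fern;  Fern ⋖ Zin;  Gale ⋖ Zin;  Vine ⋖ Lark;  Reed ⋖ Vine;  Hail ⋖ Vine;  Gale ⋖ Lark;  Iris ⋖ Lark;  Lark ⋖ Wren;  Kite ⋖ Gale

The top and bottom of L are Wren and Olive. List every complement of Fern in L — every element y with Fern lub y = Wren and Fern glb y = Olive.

Hail, Vine

Need y with Fern ∨ y = Wren and Fern ∧ y = Olive.
Checking each element gives: Hail, Vine.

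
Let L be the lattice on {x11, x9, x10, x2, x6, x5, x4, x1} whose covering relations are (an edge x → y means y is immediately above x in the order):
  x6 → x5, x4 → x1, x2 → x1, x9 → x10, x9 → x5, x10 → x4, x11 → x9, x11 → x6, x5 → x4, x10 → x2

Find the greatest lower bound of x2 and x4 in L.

Common lower bounds of {x2, x4}: x10, x11, x9.
The greatest among these is x10.

x10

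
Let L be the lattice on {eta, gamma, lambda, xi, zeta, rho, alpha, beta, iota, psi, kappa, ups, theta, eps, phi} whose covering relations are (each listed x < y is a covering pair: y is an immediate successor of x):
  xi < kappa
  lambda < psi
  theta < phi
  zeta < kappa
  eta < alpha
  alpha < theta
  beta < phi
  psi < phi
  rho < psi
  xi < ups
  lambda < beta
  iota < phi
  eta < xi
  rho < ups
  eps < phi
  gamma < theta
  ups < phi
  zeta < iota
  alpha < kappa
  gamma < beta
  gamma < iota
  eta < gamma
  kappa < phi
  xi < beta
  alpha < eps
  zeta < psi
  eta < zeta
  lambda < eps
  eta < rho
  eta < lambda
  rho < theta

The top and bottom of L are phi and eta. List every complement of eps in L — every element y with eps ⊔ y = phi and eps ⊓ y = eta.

gamma, iota, rho, ups, xi, zeta

Need y with eps ∨ y = phi and eps ∧ y = eta.
Checking each element gives: gamma, iota, rho, ups, xi, zeta.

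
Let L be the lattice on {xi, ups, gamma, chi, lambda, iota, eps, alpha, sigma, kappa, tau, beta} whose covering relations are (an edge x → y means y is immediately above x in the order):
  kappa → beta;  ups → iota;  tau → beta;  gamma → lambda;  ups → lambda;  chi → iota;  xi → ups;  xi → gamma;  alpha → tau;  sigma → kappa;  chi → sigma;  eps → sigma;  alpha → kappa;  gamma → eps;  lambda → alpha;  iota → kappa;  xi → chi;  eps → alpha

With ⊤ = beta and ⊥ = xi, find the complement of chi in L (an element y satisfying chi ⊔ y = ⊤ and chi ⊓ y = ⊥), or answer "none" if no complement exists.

tau

Need y with chi ∨ y = beta and chi ∧ y = xi.
Checking each element gives: tau.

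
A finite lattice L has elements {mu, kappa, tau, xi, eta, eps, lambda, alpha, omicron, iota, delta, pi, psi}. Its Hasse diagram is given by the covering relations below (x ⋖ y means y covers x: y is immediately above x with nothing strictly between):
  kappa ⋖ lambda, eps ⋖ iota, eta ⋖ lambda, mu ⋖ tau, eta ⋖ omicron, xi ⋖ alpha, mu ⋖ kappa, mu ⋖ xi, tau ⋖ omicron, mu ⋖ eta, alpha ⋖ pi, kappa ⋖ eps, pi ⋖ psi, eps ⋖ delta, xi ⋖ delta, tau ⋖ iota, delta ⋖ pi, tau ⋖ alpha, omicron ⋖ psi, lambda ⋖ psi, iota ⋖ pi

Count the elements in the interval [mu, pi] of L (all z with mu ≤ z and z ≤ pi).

9

The interval [mu, pi] = {alpha, delta, eps, iota, kappa, mu, pi, tau, xi}, which has 9 elements.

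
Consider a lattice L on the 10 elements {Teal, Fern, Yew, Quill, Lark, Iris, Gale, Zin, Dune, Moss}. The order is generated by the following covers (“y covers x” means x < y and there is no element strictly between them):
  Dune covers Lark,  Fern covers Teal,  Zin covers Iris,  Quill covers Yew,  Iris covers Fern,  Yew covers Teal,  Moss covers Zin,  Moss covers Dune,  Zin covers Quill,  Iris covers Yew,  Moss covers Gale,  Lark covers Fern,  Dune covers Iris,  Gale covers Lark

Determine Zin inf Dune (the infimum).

Iris

Common lower bounds of {Zin, Dune}: Fern, Iris, Teal, Yew.
The greatest among these is Iris.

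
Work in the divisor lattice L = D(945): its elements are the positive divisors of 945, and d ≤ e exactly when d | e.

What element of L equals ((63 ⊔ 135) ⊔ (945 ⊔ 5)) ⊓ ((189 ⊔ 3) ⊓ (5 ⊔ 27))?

63 ∨ 135 = 945
945 ∨ 5 = 945
945 ∨ 945 = 945
189 ∨ 3 = 189
5 ∨ 27 = 135
189 ∧ 135 = 27
945 ∧ 27 = 27

27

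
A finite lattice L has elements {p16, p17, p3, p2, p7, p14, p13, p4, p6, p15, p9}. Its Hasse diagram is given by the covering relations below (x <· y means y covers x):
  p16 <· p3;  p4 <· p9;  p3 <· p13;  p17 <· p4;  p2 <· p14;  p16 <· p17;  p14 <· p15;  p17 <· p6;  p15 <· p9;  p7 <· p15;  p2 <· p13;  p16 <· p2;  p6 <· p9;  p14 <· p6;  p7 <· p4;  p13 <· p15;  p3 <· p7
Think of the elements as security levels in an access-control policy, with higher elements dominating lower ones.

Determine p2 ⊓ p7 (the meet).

Common lower bounds of {p2, p7}: p16.
The greatest among these is p16.

p16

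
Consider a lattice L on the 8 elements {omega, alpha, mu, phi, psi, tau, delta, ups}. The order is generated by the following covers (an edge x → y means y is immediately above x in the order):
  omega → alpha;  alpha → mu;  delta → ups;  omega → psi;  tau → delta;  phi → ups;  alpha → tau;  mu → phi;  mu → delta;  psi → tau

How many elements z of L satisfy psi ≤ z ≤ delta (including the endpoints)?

3

The interval [psi, delta] = {delta, psi, tau}, which has 3 elements.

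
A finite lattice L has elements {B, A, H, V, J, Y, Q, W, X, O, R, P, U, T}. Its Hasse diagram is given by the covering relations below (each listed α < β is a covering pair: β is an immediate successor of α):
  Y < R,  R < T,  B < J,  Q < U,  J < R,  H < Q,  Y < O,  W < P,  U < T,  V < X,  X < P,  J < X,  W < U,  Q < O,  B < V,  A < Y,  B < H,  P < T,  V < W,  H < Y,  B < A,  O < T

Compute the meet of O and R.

Y

Common lower bounds of {O, R}: A, B, H, Y.
The greatest among these is Y.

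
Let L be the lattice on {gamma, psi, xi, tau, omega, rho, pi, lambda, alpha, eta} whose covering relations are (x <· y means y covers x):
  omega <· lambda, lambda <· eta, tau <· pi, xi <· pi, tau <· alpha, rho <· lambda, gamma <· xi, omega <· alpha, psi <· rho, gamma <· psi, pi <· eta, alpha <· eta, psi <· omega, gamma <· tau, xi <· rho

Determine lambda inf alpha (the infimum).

Common lower bounds of {lambda, alpha}: gamma, omega, psi.
The greatest among these is omega.

omega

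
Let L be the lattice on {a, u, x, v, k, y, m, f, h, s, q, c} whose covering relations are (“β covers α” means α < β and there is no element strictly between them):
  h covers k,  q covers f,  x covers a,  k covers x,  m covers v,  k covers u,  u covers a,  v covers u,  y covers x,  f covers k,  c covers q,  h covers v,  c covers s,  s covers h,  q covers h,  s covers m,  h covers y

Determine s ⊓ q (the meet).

Common lower bounds of {s, q}: a, h, k, u, v, x, y.
The greatest among these is h.

h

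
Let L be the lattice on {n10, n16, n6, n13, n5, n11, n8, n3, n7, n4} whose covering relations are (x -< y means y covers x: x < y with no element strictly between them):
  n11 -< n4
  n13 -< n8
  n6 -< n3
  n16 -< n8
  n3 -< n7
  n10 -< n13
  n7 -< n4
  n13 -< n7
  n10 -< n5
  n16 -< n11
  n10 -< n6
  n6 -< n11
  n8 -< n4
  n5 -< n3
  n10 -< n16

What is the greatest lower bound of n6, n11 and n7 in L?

Common lower bounds of {n6, n11, n7}: n10, n6.
The greatest among these is n6.

n6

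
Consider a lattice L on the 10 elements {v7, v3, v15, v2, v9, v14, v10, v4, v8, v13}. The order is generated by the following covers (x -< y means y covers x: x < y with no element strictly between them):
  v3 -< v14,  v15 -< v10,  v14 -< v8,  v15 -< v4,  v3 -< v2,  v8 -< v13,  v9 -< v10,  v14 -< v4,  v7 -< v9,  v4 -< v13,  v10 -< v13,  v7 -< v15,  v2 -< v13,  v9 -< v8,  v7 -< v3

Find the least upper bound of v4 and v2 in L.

Common upper bounds of {v4, v2}: v13.
The least among these is v13.

v13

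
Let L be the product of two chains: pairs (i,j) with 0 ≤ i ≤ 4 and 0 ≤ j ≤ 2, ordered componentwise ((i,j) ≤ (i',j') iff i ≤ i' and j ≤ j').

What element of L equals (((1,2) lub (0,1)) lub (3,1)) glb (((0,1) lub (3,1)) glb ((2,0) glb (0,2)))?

(0,0)

(1,2) ∨ (0,1) = (1,2)
(1,2) ∨ (3,1) = (3,2)
(0,1) ∨ (3,1) = (3,1)
(2,0) ∧ (0,2) = (0,0)
(3,1) ∧ (0,0) = (0,0)
(3,2) ∧ (0,0) = (0,0)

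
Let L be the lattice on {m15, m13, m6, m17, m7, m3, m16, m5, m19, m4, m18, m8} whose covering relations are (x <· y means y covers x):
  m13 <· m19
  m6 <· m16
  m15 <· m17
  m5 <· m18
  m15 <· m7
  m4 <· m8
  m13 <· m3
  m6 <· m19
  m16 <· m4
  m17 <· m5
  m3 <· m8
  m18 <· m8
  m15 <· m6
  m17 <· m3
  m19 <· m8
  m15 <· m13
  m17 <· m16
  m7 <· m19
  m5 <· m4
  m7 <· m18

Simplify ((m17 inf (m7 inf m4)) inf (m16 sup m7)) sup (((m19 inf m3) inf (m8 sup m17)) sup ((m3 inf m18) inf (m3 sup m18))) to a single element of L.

m7 ∧ m4 = m15
m17 ∧ m15 = m15
m16 ∨ m7 = m8
m15 ∧ m8 = m15
m19 ∧ m3 = m13
m8 ∨ m17 = m8
m13 ∧ m8 = m13
m3 ∧ m18 = m17
m3 ∨ m18 = m8
m17 ∧ m8 = m17
m13 ∨ m17 = m3
m15 ∨ m3 = m3

m3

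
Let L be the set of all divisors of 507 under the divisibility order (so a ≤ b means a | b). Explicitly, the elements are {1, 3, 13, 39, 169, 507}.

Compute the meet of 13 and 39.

13

Common lower bounds of {13, 39}: 1, 13.
The greatest among these is 13.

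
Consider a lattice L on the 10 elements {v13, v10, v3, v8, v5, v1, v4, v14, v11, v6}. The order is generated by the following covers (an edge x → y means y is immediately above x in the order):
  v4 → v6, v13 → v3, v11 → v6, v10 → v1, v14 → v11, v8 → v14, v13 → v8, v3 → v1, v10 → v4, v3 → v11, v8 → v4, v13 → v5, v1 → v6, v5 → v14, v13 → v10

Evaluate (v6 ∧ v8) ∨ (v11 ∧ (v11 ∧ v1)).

v6 ∧ v8 = v8
v11 ∧ v1 = v3
v11 ∧ v3 = v3
v8 ∨ v3 = v11

v11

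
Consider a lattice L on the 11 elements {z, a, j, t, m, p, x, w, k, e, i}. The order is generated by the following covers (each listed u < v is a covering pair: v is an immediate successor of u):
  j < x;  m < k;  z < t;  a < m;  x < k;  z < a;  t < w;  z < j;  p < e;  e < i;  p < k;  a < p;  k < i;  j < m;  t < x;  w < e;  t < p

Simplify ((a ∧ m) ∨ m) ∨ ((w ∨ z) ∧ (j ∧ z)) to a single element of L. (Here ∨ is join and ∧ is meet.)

a ∧ m = a
a ∨ m = m
w ∨ z = w
j ∧ z = z
w ∧ z = z
m ∨ z = m

m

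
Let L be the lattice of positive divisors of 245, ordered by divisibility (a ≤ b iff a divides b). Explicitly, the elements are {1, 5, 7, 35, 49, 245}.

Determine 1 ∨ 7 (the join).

7

Common upper bounds of {1, 7}: 245, 35, 49, 7.
The least among these is 7.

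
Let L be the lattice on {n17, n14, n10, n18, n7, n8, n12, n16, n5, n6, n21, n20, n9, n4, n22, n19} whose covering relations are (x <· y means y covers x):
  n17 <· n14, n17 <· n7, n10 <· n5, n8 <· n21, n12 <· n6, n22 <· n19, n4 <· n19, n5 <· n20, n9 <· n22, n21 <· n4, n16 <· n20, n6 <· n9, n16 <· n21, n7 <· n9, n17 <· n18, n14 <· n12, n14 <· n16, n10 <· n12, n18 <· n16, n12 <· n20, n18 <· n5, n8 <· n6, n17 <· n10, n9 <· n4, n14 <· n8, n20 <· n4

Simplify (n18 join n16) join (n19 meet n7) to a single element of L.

n4

n18 ∨ n16 = n16
n19 ∧ n7 = n7
n16 ∨ n7 = n4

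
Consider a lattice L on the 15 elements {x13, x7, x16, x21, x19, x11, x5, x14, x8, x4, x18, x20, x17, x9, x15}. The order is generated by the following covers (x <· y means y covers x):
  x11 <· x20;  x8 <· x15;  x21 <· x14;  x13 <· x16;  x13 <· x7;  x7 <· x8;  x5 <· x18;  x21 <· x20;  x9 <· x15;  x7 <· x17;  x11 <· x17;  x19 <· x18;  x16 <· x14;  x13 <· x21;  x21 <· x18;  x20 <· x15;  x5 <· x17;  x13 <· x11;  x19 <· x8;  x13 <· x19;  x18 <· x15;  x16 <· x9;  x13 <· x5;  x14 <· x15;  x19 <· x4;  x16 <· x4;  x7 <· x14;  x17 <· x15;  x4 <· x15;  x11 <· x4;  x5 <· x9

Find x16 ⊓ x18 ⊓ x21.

x13

Common lower bounds of {x16, x18, x21}: x13.
The greatest among these is x13.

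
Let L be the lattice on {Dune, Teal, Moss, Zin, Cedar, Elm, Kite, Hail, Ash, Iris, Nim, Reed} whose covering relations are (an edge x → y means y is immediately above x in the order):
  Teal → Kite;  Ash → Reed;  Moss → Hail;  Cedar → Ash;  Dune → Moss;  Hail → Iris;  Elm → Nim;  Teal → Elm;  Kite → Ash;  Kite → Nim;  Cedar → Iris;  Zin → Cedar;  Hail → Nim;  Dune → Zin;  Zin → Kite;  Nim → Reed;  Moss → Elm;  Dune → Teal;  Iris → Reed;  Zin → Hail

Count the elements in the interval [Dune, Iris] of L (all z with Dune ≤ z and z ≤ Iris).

6

The interval [Dune, Iris] = {Cedar, Dune, Hail, Iris, Moss, Zin}, which has 6 elements.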